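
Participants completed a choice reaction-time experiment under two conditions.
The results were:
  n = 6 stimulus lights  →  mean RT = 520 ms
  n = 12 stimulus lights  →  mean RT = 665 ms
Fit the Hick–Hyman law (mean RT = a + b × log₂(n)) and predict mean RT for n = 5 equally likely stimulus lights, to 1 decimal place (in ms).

481.9 ms

RT is linear in log₂ n, so two points fix the line:
  b = (665 − 520) / (log₂ 12 − log₂ 6) = 145 / (3.5850 − 2.5850) = 145.000 ms/bit
  a = 520 − 145.000 × 2.5850 = 145.180 ms
Then RT(5) = 145.180 + 145.000 × log₂ 5 = 145.180 + 145.000 × 2.3219 ≈ 481.860 ms.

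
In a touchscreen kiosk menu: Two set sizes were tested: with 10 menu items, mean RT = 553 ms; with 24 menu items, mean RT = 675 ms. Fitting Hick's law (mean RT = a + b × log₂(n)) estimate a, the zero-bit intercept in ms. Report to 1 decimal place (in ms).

The slope on a log₂ axis is (675 − 553) / (4.5850 − 3.3219) = 96.593 ms/bit.
Intercept: a = 553 − 96.593·log₂(10) = 232.126 ms.

232.1 ms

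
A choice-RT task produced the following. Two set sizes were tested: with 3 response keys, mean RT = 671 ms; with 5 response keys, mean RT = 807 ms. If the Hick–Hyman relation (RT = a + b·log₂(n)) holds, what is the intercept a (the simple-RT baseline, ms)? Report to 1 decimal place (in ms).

378.5 ms

b = (RT₂ − RT₁)/(log₂ n₂ − log₂ n₁) = (807 − 671)/(2.3219 − 1.5850) = 184.541 ms/bit.
a = RT₁ − b·log₂ n₁ = 671 − 184.541 × 1.5850 = 378.510 ms.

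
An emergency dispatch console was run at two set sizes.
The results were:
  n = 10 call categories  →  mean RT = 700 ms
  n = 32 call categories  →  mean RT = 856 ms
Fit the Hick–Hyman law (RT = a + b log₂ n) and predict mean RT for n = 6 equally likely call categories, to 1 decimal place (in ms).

RT is linear in log₂ n, so two points fix the line:
  b = (856 − 700) / (log₂ 32 − log₂ 10) = 156 / (5 − 3.3219) = 92.964 ms/bit
  a = 700 − 92.964 × 3.3219 = 391.181 ms
Then RT(6) = 391.181 + 92.964 × log₂ 6 = 391.181 + 92.964 × 2.5850 ≈ 631.489 ms.

631.5 ms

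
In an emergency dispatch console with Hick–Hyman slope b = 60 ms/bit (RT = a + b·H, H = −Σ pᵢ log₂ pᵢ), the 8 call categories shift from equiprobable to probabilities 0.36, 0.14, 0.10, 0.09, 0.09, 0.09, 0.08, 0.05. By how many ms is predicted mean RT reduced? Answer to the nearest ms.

Equiprobable entropy H₀ = log₂ 8 = 3.0000 bits.
Skewed entropy H = −Σ pᵢ log₂ pᵢ = 2.7055 bits.
ΔRT = b·(H₀ − H) = 60 × 0.2945 = 17.67 ms.

18 ms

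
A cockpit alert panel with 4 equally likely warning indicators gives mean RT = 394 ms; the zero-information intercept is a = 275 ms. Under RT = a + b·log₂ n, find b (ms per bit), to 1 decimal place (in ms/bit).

4 alternatives carry log₂ 4 = 2 bits; the choice cost is 394 − 275 = 119 ms, so b = 119/2 = 59.500 ms/bit.

59.5 ms/bit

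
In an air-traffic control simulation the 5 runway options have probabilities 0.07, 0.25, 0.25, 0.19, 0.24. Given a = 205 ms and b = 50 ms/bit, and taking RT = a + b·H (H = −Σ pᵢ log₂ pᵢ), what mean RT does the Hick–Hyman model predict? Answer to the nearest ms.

316 ms

H = 0.07·log₂(1/0.07) + 0.25·log₂(1/0.25) + 0.25·log₂(1/0.25) + 0.19·log₂(1/0.19) + 0.24·log₂(1/0.24) = 2.2179 bits.
RT = 205 + 50 × 2.2179 = 315.90 ms.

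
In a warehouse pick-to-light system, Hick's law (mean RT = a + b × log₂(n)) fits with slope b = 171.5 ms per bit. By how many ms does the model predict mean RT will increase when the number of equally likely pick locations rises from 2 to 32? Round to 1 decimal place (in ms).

686.0 ms

The intercept a cancels: ΔRT = b·(log₂ n₂ − log₂ n₁) = b·log₂(n₂/n₁).
log₂(32) − log₂(2) = log₂(32/2) = log₂(16) = 4.
ΔRT = 171.5 × 4.0000 = 686.000 ms.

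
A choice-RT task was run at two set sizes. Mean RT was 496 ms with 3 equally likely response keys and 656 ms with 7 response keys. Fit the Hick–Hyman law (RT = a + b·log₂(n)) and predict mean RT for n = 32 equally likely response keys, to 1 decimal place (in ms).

943.0 ms

With log₂ n on the abscissa the relation is linear; from the two conditions:
  b = (656 − 496) / (log₂ 7 − log₂ 3) = 160 / (2.8074 − 1.5850) = 130.891 ms/bit
  a = 496 − 130.891 × 1.5850 = 288.543 ms
Then RT(32) = 288.543 + 130.891 × log₂ 32 = 288.543 + 130.891 × 5 ≈ 942.997 ms.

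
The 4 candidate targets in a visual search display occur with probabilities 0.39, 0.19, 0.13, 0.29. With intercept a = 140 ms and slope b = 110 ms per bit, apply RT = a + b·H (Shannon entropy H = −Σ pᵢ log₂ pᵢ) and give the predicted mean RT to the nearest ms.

Entropy contributions −pᵢ log₂ pᵢ: 0.5298, 0.4552, 0.3826, 0.5179; sum H = 1.8856 bits.
RT = a + bH = 140 + 110·1.8856 = 347.41 ms.

347 ms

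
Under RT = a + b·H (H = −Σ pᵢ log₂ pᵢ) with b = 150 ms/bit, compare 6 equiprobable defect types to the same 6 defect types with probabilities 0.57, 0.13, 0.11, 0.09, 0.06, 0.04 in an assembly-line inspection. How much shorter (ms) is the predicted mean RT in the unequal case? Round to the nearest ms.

The RT saving is b·ΔH. Equiprobable H₀ = log₂(6) = 2.5850 bits; with the given probabilities H = 1.9371 bits.
b·(H₀ − H) = 150 × (2.5850 − 1.9371) = 97.18 ms.

97 ms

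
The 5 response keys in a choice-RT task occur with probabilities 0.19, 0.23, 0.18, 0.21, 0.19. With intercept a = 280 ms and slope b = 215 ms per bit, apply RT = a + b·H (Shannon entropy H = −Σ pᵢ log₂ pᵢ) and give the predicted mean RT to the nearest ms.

778 ms

Entropy contributions −pᵢ log₂ pᵢ: 0.4552, 0.4877, 0.4453, 0.4728, 0.4552; sum H = 2.3163 bits.
RT = a + bH = 280 + 215·2.3163 = 777.99 ms.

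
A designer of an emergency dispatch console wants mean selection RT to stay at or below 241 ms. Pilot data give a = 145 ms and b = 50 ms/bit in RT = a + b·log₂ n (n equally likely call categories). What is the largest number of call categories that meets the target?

3

Set 145 + 50·log₂ n ≤ 241 → log₂ n ≤ (241 − 145)/50 = 1.9200.
So n ≤ 2^1.9200 = 3.784; the largest integer n is 3.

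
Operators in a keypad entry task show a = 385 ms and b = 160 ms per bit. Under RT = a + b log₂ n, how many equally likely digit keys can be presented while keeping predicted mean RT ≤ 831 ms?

6

160·log₂ n ≤ 831 − 385 = 446, giving log₂ n ≤ 2.7875 and n ≤ 6.904. The largest whole number is 6.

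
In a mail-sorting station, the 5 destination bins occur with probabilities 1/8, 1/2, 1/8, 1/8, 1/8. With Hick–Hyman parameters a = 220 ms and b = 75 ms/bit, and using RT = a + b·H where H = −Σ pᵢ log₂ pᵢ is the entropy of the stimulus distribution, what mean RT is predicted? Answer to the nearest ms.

Each term −pᵢ log₂ pᵢ: 0.125·3 + 0.5·1 + 0.125·3 + 0.125·3 + 0.125·3; summed, H = 2.000 bits.
Mean RT = a + bH = 220 + 75·2.000 = 370.00 ms.

370 ms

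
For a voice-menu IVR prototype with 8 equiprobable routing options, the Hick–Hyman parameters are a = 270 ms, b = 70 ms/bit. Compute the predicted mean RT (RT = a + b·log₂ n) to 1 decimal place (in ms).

480.0 ms

log₂(8) = 3 bits, so RT = 270 + 70 × 3 ≈ 480.000 ms.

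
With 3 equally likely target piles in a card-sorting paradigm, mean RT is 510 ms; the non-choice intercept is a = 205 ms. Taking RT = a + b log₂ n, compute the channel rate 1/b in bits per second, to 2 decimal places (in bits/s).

5.20 bits/s

b = (510 − 205)/log₂ 3 = 305/1.5850 = 192.434 ms per bit = 0.19243 s/bit; the reciprocal is 5.197 bits/s.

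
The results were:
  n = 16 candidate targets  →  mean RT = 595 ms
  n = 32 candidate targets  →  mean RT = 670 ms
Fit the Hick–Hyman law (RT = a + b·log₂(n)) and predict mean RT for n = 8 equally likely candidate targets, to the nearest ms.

520 ms

With log₂ n on the abscissa the relation is linear; from the two conditions:
  b = (670 − 595) / (log₂ 32 − log₂ 16) = 75 / (5 − 4) = 75 ms/bit
  a = 595 − 75 × 4 = 295 ms
Then RT(8) = 295 + 75 × log₂ 8 = 295 + 75 × 3 ≈ 520.000 ms.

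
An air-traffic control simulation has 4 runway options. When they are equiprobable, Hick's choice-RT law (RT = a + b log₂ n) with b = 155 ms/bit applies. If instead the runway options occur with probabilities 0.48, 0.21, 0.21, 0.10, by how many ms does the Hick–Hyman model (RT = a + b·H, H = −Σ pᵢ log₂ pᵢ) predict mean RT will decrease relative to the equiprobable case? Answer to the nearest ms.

The RT saving is b·ΔH. Equiprobable H₀ = log₂(4) = 2.0000 bits; with the given probabilities H = 1.7861 bits.
b·(H₀ − H) = 155 × (2.0000 − 1.7861) = 33.15 ms.

33 ms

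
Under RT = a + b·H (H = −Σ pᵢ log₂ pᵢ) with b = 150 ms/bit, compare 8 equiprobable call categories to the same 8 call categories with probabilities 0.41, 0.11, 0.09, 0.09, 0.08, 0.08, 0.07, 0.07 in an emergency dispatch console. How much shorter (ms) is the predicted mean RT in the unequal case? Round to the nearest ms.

57 ms

The RT saving is b·ΔH. Equiprobable H₀ = log₂(8) = 3.0000 bits; with the given probabilities H = 2.6231 bits.
b·(H₀ − H) = 150 × (3.0000 − 2.6231) = 56.53 ms.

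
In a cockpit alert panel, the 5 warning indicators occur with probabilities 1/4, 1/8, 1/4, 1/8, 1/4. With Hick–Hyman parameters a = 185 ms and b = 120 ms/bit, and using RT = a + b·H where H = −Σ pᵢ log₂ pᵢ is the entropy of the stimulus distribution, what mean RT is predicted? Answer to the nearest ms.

455 ms

H = −Σ pᵢ log₂ pᵢ = 0.25·2 + 0.125·3 + 0.25·2 + 0.125·3 + 0.25·2 = 2.250 bits.
RT = 185 + 120 × 2.250 = 455.00 ms.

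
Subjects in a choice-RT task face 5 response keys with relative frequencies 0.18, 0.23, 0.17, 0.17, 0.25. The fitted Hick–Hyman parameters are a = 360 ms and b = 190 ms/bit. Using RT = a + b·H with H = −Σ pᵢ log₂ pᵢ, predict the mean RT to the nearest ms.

797 ms

H = 0.18·log₂(1/0.18) + 0.23·log₂(1/0.23) + 0.17·log₂(1/0.17) + 0.17·log₂(1/0.17) + 0.25·log₂(1/0.25) = 2.3021 bits.
RT = 360 + 190 × 2.3021 = 797.41 ms.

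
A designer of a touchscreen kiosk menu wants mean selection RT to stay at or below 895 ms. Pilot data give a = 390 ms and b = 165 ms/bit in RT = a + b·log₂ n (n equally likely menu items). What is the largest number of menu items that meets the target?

8

Set 390 + 165·log₂ n ≤ 895 → log₂ n ≤ (895 − 390)/165 = 3.0606.
So n ≤ 2^3.0606 = 8.343; the largest integer n is 8.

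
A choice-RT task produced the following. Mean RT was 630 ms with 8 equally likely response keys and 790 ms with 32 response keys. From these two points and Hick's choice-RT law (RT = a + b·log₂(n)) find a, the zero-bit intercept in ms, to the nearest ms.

b = (RT₂ − RT₁)/(log₂ n₂ − log₂ n₁) = (790 − 630)/(5 − 3) = 80 ms/bit.
Intercept: a = 630 − 80·log₂(8) = 390.000 ms.

390 ms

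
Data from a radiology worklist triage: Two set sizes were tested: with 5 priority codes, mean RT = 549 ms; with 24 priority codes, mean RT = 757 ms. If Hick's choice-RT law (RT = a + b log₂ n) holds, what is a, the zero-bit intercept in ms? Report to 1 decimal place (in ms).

Slope: b = (757 − 549) / (log₂ 24 − log₂ 5) = 208/2.2630 = 91.912 ms/bit.
a = RT₁ − b·log₂ n₁ = 549 − 91.912 × 2.3219 = 335.587 ms.

335.6 ms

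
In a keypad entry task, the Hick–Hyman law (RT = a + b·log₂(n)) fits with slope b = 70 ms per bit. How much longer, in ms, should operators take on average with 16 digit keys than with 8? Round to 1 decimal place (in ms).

ΔRT = (a + b log₂ n₂) − (a + b log₂ n₁) = b·(log₂ n₂ − log₂ n₁).
log₂(16) − log₂(8) = log₂(16/8) = log₂(2) = 1.
ΔRT = 70 × 1.0000 = 70.000 ms.

70.0 ms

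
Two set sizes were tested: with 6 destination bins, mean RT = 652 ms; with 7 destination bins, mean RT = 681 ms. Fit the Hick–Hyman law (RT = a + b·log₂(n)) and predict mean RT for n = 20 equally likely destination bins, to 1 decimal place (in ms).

RT is linear in log₂ n, so two points fix the line:
  b = (681 − 652) / (log₂ 7 − log₂ 6) = 29 / (2.8074 − 2.5850) = 130.400 ms/bit
  a = 652 − 130.400 × 2.5850 = 314.921 ms
Then RT(20) = 314.921 + 130.400 × log₂ 20 = 314.921 + 130.400 × 4.3219 ≈ 878.501 ms.

878.5 ms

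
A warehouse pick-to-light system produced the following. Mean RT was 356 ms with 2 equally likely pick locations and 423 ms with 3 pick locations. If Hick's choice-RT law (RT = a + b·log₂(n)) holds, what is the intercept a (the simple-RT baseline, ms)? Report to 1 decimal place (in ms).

b = (RT₂ − RT₁)/(log₂ n₂ − log₂ n₁) = (423 − 356)/(1.5850 − 1) = 114.537 ms/bit.
a = RT₁ − b·log₂ n₁ = 356 − 114.537 × 1 = 241.463 ms.

241.5 ms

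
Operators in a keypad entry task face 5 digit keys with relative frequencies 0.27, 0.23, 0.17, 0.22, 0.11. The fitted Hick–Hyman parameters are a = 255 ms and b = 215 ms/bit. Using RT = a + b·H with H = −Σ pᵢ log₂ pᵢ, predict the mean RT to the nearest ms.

Entropy contributions −pᵢ log₂ pᵢ: 0.5100, 0.4877, 0.4346, 0.4806, 0.3503; sum H = 2.2631 bits.
RT = a + bH = 255 + 215·2.2631 = 741.57 ms.

742 ms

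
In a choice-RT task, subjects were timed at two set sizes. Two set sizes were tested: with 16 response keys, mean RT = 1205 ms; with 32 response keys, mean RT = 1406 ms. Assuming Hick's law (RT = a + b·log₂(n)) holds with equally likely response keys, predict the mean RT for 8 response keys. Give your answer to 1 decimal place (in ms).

Fit slope and intercept:
  b = (1406 − 1205) / (log₂ 32 − log₂ 16) = 201 / (5 − 4) = 201.000 ms/bit
  a = 1205 − 201.000 × 4 = 401.000 ms
Then RT(8) = 401.000 + 201.000 × log₂ 8 = 401.000 + 201.000 × 3 ≈ 1004.000 ms.

1004.0 ms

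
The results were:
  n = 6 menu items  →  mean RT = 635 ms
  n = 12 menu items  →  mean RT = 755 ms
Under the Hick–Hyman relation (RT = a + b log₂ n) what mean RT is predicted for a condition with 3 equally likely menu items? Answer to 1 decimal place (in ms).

RT is linear in log₂ n, so two points fix the line:
  b = (755 − 635) / (log₂ 12 − log₂ 6) = 120 / (3.5850 − 2.5850) = 120.000 ms/bit
  a = 635 − 120.000 × 2.5850 = 324.804 ms
Then RT(3) = 324.804 + 120.000 × log₂ 3 = 324.804 + 120.000 × 1.5850 ≈ 515.000 ms.

515.0 ms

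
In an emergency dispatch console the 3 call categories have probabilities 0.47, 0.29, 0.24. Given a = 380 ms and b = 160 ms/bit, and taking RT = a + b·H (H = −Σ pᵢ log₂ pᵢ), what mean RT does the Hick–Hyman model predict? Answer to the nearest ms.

624 ms

Entropy contributions −pᵢ log₂ pᵢ: 0.5120, 0.5179, 0.4941; sum H = 1.5240 bits.
RT = a + bH = 380 + 160·1.5240 = 623.84 ms.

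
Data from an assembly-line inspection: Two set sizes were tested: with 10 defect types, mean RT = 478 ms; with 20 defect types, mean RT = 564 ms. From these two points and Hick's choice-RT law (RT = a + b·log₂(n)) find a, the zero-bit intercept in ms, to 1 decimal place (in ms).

The slope on a log₂ axis is (564 − 478) / (4.3219 − 3.3219) = 86.000 ms/bit.
a = RT₁ − b·log₂ n₁ = 478 − 86.000 × 3.3219 = 192.314 ms.

192.3 ms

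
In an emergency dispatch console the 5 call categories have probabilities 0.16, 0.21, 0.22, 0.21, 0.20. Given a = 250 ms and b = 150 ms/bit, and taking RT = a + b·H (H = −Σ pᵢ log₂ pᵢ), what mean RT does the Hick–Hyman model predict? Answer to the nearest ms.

597 ms

Entropy contributions −pᵢ log₂ pᵢ: 0.4230, 0.4728, 0.4806, 0.4728, 0.4644; sum H = 2.3136 bits.
RT = a + bH = 250 + 150·2.3136 = 597.04 ms.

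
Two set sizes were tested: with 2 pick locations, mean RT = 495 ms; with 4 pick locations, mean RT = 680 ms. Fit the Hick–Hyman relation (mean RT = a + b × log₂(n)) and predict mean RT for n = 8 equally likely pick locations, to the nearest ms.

With log₂ n on the abscissa the relation is linear; from the two conditions:
  b = (680 − 495) / (log₂ 4 − log₂ 2) = 185 / (2 − 1) = 185 ms/bit
  a = 495 − 185 × 1 = 310 ms
Then RT(8) = 310 + 185 × log₂ 8 = 310 + 185 × 3 ≈ 865.000 ms.

865 ms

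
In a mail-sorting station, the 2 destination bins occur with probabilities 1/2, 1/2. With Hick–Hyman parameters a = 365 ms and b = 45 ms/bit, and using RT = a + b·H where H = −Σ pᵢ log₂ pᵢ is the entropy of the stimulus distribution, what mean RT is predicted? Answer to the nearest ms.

410 ms

H = −Σ pᵢ log₂ pᵢ = 0.5·1 + 0.5·1 = 1.000 bits.
RT = 365 + 45 × 1.000 = 410.00 ms.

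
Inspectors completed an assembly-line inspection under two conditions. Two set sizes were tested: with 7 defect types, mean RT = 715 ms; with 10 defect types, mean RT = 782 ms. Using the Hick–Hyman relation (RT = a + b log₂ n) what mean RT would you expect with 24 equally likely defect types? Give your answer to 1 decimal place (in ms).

With log₂ n on the abscissa the relation is linear; from the two conditions:
  b = (782 − 715) / (log₂ 10 − log₂ 7) = 67 / (3.3219 − 2.8074) = 130.205 ms/bit
  a = 715 − 130.205 × 2.8074 = 349.468 ms
Then RT(24) = 349.468 + 130.205 × log₂ 24 = 349.468 + 130.205 × 4.5850 ≈ 946.453 ms.

946.5 ms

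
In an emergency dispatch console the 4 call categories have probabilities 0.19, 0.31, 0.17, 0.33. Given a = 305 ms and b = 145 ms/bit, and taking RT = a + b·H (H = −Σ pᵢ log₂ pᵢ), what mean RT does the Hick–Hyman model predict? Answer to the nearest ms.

587 ms

H = 0.19·log₂(1/0.19) + 0.31·log₂(1/0.31) + 0.17·log₂(1/0.17) + 0.33·log₂(1/0.33) = 1.9414 bits.
RT = 305 + 145 × 1.9414 = 586.51 ms.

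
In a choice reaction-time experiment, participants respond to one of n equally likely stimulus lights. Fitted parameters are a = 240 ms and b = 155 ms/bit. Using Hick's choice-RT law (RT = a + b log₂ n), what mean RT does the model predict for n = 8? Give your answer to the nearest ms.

log₂(8) = 3 bits, so RT = 240 + 155 × 3 ≈ 705.000 ms.

705 ms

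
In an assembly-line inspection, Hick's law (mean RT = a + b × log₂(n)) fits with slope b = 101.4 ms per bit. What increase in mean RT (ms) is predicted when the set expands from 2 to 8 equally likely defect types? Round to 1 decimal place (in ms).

The intercept a cancels: ΔRT = b·(log₂ n₂ − log₂ n₁) = b·log₂(n₂/n₁).
log₂(8) − log₂(2) = log₂(8/2) = log₂(4) = 2.
ΔRT = 101.4 × 2.0000 = 202.800 ms.

202.8 ms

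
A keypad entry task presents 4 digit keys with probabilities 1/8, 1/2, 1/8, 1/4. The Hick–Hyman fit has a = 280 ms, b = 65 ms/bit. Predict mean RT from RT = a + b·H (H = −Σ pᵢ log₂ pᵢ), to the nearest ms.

Each term −pᵢ log₂ pᵢ: 0.125·3 + 0.5·1 + 0.125·3 + 0.25·2; summed, H = 1.750 bits.
Mean RT = a + bH = 280 + 65·1.750 = 393.75 ms.

394 ms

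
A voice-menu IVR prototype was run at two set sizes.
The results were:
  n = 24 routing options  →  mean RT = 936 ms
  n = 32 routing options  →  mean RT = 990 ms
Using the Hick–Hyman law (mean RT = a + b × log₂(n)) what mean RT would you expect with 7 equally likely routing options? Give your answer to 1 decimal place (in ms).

RT is linear in log₂ n, so two points fix the line:
  b = (990 − 936) / (log₂ 32 − log₂ 24) = 54 / (5 − 4.5850) = 130.109 ms/bit
  a = 936 − 130.109 × 4.5850 = 339.456 ms
Then RT(7) = 339.456 + 130.109 × log₂ 7 = 339.456 + 130.109 × 2.8074 ≈ 704.718 ms.

704.7 ms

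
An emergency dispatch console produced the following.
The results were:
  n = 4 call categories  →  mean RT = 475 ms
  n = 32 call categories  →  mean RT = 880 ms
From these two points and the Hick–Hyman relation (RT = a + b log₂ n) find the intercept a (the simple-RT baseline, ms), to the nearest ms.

205 ms

Slope: b = (880 − 475) / (log₂ 32 − log₂ 4) = 405/3.0000 = 135 ms/bit.
Intercept: a = 475 − 135·log₂(4) = 205.000 ms.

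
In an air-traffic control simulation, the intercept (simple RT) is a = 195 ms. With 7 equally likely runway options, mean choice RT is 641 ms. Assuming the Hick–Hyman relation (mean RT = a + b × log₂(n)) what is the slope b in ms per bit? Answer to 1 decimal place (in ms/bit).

158.9 ms/bit

log₂(7) = 2.8074 bits.
b = (RT − a)/log₂ n = (641 − 195) / 2.8074 = 158.868 ms/bit.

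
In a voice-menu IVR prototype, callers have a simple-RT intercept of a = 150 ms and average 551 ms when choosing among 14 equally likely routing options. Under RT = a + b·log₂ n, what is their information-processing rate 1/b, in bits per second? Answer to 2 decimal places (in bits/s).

Choice component = 551 − 150 = 401 ms over log₂(14) = 3.8074 bits.
b = 401 / 3.8074 = 105.322 ms/bit, so 1/b = 9.495 bits/s.

9.49 bits/s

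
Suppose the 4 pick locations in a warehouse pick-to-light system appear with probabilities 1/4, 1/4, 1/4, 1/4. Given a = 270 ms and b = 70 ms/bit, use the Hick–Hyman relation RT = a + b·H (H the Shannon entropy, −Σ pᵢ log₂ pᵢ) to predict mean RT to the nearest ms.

410 ms

H = −Σ pᵢ log₂ pᵢ = 0.25·2 + 0.25·2 + 0.25·2 + 0.25·2 = 2.000 bits.
RT = 270 + 70 × 2.000 = 410.00 ms.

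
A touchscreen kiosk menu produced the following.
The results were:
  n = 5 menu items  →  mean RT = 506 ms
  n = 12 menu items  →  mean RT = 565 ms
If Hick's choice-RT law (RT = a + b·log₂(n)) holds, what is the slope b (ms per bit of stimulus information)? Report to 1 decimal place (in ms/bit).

46.7 ms/bit

The slope on a log₂ axis is (565 − 506) / (3.5850 − 2.3219) = 46.713 ms/bit.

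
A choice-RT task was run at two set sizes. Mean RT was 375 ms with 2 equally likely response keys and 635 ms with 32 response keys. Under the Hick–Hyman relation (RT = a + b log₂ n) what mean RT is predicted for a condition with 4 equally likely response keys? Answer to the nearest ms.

440 ms

Fit slope and intercept:
  b = (635 − 375) / (log₂ 32 − log₂ 2) = 260 / (5 − 1) = 65 ms/bit
  a = 375 − 65 × 1 = 310 ms
Then RT(4) = 310 + 65 × log₂ 4 = 310 + 65 × 2 ≈ 440.000 ms.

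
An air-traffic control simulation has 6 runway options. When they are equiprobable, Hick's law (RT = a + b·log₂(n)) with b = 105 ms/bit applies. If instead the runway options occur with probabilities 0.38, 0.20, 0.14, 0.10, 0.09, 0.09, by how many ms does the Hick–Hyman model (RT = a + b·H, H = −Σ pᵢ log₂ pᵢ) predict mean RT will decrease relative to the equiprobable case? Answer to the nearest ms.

Equiprobable entropy H₀ = log₂ 6 = 2.5850 bits.
Skewed entropy H = −Σ pᵢ log₂ pᵢ = 2.3494 bits.
ΔRT = b·(H₀ − H) = 105 × 0.2355 = 24.73 ms.

25 ms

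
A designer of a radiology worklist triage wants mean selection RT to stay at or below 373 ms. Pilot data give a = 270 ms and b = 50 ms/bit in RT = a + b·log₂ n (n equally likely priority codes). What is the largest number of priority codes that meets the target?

4

Information budget: (373 − 270)/50 = 2.0600 bits, so n ≤ 2^2.0600 = 4.170 → at most 4.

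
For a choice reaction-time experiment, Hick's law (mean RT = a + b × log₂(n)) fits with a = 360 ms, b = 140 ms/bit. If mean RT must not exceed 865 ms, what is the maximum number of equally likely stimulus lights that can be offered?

Information budget: (865 − 360)/140 = 3.6071 bits, so n ≤ 2^3.6071 = 12.186 → at most 12.

12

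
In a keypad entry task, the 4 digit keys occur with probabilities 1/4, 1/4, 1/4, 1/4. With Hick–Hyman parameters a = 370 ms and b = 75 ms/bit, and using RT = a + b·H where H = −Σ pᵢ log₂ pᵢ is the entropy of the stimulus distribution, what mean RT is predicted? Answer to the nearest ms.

H = −Σ pᵢ log₂ pᵢ = 0.25·2 + 0.25·2 + 0.25·2 + 0.25·2 = 2.000 bits.
RT = 370 + 75 × 2.000 = 520.00 ms.

520 ms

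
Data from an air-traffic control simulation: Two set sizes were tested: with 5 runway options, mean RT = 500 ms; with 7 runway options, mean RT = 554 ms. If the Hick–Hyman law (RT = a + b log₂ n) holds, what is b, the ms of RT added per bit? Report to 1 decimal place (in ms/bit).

The slope on a log₂ axis is (554 − 500) / (2.8074 − 2.3219) = 111.242 ms/bit.

111.2 ms/bit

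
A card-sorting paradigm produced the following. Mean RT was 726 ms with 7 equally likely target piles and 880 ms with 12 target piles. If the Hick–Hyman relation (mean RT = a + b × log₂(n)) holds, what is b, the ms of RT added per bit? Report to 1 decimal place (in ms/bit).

198.0 ms/bit

Slope: b = (880 − 726) / (log₂ 12 − log₂ 7) = 154/0.7776 = 198.043 ms/bit.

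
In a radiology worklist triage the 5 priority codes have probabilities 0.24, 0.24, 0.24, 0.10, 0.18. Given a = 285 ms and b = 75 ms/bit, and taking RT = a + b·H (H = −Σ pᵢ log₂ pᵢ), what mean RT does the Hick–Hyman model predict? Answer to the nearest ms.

H = 0.24·log₂(1/0.24) + 0.24·log₂(1/0.24) + 0.24·log₂(1/0.24) + 0.10·log₂(1/0.10) + 0.18·log₂(1/0.18) = 2.2599 bits.
RT = 285 + 75 × 2.2599 = 454.49 ms.

454 ms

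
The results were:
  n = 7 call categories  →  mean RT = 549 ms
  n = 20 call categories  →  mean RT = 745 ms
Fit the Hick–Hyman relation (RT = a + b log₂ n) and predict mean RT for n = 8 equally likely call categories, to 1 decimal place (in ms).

Solve the two-equation system in a and b:
  b = (745 − 549) / (log₂ 20 − log₂ 7) = 196 / (4.3219 − 2.8074) = 129.409 ms/bit
  a = 549 − 129.409 × 2.8074 = 185.702 ms
Then RT(8) = 185.702 + 129.409 × log₂ 8 = 185.702 + 129.409 × 3 ≈ 573.930 ms.

573.9 ms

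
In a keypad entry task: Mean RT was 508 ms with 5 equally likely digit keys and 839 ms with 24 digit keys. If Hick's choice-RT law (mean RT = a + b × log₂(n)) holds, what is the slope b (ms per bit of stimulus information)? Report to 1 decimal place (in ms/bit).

146.3 ms/bit

b = (RT₂ − RT₁)/(log₂ n₂ − log₂ n₁) = (839 − 508)/(4.5850 − 2.3219) = 146.264 ms/bit.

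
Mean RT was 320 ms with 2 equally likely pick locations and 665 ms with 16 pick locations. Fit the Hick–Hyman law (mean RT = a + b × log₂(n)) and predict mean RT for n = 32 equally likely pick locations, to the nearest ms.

780 ms

With log₂ n on the abscissa the relation is linear; from the two conditions:
  b = (665 − 320) / (log₂ 16 − log₂ 2) = 345 / (4 − 1) = 115 ms/bit
  a = 320 − 115 × 1 = 205 ms
Then RT(32) = 205 + 115 × log₂ 32 = 205 + 115 × 5 ≈ 780.000 ms.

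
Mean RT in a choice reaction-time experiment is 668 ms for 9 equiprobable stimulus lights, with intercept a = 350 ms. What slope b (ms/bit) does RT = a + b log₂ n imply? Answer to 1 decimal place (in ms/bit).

100.3 ms/bit

log₂(9) = 3.1699 bits.
b = (RT − a)/log₂ n = (668 − 350) / 3.1699 = 100.318 ms/bit.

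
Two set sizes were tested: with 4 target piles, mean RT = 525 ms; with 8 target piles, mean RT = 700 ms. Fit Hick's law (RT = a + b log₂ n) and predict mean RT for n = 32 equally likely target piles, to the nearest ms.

Fit slope and intercept:
  b = (700 − 525) / (log₂ 8 − log₂ 4) = 175 / (3 − 2) = 175 ms/bit
  a = 525 − 175 × 2 = 175 ms
Then RT(32) = 175 + 175 × log₂ 32 = 175 + 175 × 5 ≈ 1050.000 ms.

1050 ms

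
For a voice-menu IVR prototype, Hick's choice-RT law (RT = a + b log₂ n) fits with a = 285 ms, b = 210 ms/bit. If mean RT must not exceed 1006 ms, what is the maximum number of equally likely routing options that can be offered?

10

Information budget: (1006 − 285)/210 = 3.4333 bits, so n ≤ 2^3.4333 = 10.803 → at most 10.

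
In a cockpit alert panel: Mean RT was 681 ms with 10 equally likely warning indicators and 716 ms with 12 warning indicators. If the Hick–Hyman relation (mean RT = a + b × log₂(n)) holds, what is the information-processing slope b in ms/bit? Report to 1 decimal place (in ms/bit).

The slope on a log₂ axis is (716 − 681) / (3.5850 − 3.3219) = 133.062 ms/bit.

133.1 ms/bit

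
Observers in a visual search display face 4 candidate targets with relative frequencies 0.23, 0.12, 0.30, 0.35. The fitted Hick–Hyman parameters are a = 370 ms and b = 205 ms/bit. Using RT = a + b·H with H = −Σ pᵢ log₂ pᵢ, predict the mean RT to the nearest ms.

761 ms

H = 0.23·log₂(1/0.23) + 0.12·log₂(1/0.12) + 0.30·log₂(1/0.30) + 0.35·log₂(1/0.35) = 1.9059 bits.
RT = 370 + 205 × 1.9059 = 760.71 ms.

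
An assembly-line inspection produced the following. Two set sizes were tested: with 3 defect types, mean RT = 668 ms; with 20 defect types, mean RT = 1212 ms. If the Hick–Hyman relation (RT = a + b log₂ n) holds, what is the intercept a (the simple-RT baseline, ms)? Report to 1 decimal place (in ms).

353.0 ms

b = (RT₂ − RT₁)/(log₂ n₂ − log₂ n₁) = (1212 − 668)/(4.3219 − 1.5850) = 198.760 ms/bit.
Intercept: a = 668 − 198.760·log₂(3) = 352.972 ms.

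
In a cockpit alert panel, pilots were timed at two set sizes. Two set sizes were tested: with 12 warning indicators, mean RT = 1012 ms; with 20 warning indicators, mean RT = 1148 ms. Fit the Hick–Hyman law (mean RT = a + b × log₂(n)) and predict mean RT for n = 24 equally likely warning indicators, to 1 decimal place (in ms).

1196.5 ms

With log₂ n on the abscissa the relation is linear; from the two conditions:
  b = (1148 − 1012) / (log₂ 20 − log₂ 12) = 136 / (4.3219 − 3.5850) = 184.541 ms/bit
  a = 1012 − 184.541 × 3.5850 = 350.429 ms
Then RT(24) = 350.429 + 184.541 × log₂ 24 = 350.429 + 184.541 × 4.5850 ≈ 1196.541 ms.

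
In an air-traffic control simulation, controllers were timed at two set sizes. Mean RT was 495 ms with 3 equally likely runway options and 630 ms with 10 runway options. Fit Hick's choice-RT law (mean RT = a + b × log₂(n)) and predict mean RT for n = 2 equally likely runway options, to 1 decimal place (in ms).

Fit slope and intercept:
  b = (630 − 495) / (log₂ 10 − log₂ 3) = 135 / (3.3219 − 1.5850) = 77.722 ms/bit
  a = 495 − 77.722 × 1.5850 = 371.814 ms
Then RT(2) = 371.814 + 77.722 × log₂ 2 = 371.814 + 77.722 × 1 ≈ 449.536 ms.

449.5 ms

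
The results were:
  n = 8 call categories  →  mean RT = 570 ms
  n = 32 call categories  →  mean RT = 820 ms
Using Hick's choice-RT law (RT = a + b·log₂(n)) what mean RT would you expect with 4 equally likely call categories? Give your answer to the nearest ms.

Fit slope and intercept:
  b = (820 − 570) / (log₂ 32 − log₂ 8) = 250 / (5 − 3) = 125 ms/bit
  a = 570 − 125 × 3 = 195 ms
Then RT(4) = 195 + 125 × log₂ 4 = 195 + 125 × 2 ≈ 445.000 ms.

445 ms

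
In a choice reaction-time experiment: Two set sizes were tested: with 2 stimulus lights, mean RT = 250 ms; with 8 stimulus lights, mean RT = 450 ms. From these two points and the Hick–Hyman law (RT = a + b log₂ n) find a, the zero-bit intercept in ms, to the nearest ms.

Slope: b = (450 − 250) / (log₂ 8 − log₂ 2) = 200/2.0000 = 100 ms/bit.
a = RT₁ − b·log₂ n₁ = 250 − 100 × 1 = 150.000 ms.

150 ms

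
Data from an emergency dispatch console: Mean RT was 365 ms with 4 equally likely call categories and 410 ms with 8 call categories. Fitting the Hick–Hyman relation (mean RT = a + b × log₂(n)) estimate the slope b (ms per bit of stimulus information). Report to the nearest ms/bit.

45 ms/bit

The slope on a log₂ axis is (410 − 365) / (3 − 2) = 45 ms/bit.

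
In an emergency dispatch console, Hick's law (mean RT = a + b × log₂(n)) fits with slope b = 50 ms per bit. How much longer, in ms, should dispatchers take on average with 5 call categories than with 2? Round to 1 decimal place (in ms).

ΔRT = (a + b log₂ n₂) − (a + b log₂ n₁) = b·(log₂ n₂ − log₂ n₁).
log₂(5) − log₂(2) = 2.3219 − 1 = 1.3219.
ΔRT = 50 × 1.3219 = 66.096 ms.

66.1 ms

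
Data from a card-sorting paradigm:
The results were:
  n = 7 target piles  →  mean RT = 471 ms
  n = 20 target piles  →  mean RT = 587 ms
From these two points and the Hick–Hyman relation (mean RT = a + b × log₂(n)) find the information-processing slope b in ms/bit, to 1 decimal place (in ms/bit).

76.6 ms/bit

The slope on a log₂ axis is (587 − 471) / (4.3219 − 2.8074) = 76.589 ms/bit.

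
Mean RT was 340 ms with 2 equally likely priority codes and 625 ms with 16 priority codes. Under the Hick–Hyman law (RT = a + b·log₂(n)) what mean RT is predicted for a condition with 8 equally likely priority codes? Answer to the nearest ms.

530 ms

RT is linear in log₂ n, so two points fix the line:
  b = (625 − 340) / (log₂ 16 − log₂ 2) = 285 / (4 − 1) = 95 ms/bit
  a = 340 − 95 × 1 = 245 ms
Then RT(8) = 245 + 95 × log₂ 8 = 245 + 95 × 3 ≈ 530.000 ms.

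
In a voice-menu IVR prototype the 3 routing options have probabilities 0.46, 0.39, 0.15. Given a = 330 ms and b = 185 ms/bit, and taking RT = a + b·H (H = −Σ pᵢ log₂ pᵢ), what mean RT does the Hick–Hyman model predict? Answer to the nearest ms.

Entropy contributions −pᵢ log₂ pᵢ: 0.5153, 0.5298, 0.4105; sum H = 1.4557 bits.
RT = a + bH = 330 + 185·1.4557 = 599.30 ms.

599 ms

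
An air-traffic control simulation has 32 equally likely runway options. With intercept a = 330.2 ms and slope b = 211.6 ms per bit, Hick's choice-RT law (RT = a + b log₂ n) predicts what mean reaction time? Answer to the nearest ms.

1388 ms

log₂(32) = 5 bits, so RT = 330.2 + 211.6 × 5 ≈ 1388.200 ms.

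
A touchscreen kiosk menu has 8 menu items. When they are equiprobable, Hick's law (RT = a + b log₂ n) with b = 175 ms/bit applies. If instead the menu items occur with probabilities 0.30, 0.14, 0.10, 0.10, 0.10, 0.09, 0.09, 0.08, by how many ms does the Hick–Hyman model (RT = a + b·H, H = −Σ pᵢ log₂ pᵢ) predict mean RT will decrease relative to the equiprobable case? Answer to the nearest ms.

The RT saving is b·ΔH. Equiprobable H₀ = log₂(8) = 3.0000 bits; with the given probabilities H = 2.8316 bits.
b·(H₀ − H) = 175 × (3.0000 − 2.8316) = 29.47 ms.

29 ms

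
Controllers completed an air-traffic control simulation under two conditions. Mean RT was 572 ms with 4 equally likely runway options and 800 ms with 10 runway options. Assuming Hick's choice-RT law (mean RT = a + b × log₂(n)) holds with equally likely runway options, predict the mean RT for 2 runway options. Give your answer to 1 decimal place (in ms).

399.5 ms

Solve the two-equation system in a and b:
  b = (800 − 572) / (log₂ 10 − log₂ 4) = 228 / (3.3219 − 2) = 172.475 ms/bit
  a = 572 − 172.475 × 2 = 227.049 ms
Then RT(2) = 227.049 + 172.475 × log₂ 2 = 227.049 + 172.475 × 1 ≈ 399.525 ms.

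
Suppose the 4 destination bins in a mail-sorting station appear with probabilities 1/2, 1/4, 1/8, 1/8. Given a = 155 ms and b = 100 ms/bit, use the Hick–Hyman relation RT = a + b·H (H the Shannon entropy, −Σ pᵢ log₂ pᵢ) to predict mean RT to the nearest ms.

H = −Σ pᵢ log₂ pᵢ = 0.5·1 + 0.25·2 + 0.125·3 + 0.125·3 = 1.750 bits.
RT = 155 + 100 × 1.750 = 330.00 ms.

330 ms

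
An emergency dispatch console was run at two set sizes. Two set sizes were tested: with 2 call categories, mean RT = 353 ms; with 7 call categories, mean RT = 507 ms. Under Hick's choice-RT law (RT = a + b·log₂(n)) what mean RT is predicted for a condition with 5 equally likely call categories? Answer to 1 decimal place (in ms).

465.6 ms

With log₂ n on the abscissa the relation is linear; from the two conditions:
  b = (507 − 353) / (log₂ 7 − log₂ 2) = 154 / (2.8074 − 1) = 85.207 ms/bit
  a = 353 − 85.207 × 1 = 267.793 ms
Then RT(5) = 267.793 + 85.207 × log₂ 5 = 267.793 + 85.207 × 2.3219 ≈ 465.638 ms.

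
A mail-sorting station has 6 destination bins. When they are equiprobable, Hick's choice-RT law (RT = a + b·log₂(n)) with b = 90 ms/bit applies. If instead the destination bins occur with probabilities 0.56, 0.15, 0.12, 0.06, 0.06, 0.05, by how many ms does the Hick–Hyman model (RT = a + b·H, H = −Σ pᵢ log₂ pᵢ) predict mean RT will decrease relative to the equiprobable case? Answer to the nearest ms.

Equiprobable entropy H₀ = log₂ 6 = 2.5850 bits.
Skewed entropy H = −Σ pᵢ log₂ pᵢ = 1.9492 bits.
ΔRT = b·(H₀ − H) = 90 × 0.6357 = 57.22 ms.

57 ms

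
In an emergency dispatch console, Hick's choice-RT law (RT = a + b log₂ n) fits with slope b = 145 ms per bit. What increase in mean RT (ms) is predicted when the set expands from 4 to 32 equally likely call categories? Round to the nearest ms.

Only the slope matters, since a is common to both: ΔRT = b·log₂(n₂/n₁).
log₂(32) − log₂(4) = log₂(32/4) = log₂(8) = 3.
ΔRT = 145 × 3.0000 = 435.000 ms.

435 ms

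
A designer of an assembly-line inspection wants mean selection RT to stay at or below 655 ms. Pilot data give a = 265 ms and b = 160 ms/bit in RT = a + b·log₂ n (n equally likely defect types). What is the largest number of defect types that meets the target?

5

Information budget: (655 − 265)/160 = 2.4375 bits, so n ≤ 2^2.4375 = 5.417 → at most 5.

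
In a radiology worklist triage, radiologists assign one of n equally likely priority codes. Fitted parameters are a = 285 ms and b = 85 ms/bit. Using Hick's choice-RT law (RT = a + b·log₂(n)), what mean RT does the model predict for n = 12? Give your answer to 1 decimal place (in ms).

589.7 ms

log₂(12) = 3.5850 bits, so RT = 285 + 85 × 3.5850 ≈ 589.722 ms.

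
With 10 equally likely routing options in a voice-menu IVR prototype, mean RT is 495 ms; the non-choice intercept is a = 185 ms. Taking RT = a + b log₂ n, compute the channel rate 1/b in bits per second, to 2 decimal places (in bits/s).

10.72 bits/s

b = (495 − 185)/log₂ 10 = 310/3.3219 = 93.319 ms per bit = 0.09332 s/bit; the reciprocal is 10.716 bits/s.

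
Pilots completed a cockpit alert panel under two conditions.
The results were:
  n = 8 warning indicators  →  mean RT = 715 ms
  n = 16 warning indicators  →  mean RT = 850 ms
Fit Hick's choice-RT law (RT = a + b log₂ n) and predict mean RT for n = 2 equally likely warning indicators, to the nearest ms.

445 ms

Solve the two-equation system in a and b:
  b = (850 − 715) / (log₂ 16 − log₂ 8) = 135 / (4 − 3) = 135 ms/bit
  a = 715 − 135 × 3 = 310 ms
Then RT(2) = 310 + 135 × log₂ 2 = 310 + 135 × 1 ≈ 445.000 ms.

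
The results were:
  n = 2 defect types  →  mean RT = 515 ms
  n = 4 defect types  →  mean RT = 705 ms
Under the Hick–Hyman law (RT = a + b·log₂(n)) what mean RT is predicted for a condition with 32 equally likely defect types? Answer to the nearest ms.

With log₂ n on the abscissa the relation is linear; from the two conditions:
  b = (705 − 515) / (log₂ 4 − log₂ 2) = 190 / (2 − 1) = 190 ms/bit
  a = 515 − 190 × 1 = 325 ms
Then RT(32) = 325 + 190 × log₂ 32 = 325 + 190 × 5 ≈ 1275.000 ms.

1275 ms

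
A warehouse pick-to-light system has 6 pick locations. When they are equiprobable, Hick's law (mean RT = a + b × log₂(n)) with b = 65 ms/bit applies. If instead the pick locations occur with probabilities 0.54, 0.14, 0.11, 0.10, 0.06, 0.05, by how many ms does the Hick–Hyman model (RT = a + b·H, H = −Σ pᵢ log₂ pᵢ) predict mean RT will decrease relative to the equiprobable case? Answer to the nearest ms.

Equiprobable entropy H₀ = log₂ 6 = 2.5850 bits.
Skewed entropy H = −Σ pᵢ log₂ pᵢ = 2.0193 bits.
ΔRT = b·(H₀ − H) = 65 × 0.5657 = 36.77 ms.

37 ms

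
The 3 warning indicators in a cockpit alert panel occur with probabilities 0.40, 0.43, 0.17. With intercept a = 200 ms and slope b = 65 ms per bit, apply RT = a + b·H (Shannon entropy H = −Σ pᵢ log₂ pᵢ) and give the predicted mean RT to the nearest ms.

297 ms

Entropy contributions −pᵢ log₂ pᵢ: 0.5288, 0.5236, 0.4346; sum H = 1.4869 bits.
RT = a + bH = 200 + 65·1.4869 = 296.65 ms.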